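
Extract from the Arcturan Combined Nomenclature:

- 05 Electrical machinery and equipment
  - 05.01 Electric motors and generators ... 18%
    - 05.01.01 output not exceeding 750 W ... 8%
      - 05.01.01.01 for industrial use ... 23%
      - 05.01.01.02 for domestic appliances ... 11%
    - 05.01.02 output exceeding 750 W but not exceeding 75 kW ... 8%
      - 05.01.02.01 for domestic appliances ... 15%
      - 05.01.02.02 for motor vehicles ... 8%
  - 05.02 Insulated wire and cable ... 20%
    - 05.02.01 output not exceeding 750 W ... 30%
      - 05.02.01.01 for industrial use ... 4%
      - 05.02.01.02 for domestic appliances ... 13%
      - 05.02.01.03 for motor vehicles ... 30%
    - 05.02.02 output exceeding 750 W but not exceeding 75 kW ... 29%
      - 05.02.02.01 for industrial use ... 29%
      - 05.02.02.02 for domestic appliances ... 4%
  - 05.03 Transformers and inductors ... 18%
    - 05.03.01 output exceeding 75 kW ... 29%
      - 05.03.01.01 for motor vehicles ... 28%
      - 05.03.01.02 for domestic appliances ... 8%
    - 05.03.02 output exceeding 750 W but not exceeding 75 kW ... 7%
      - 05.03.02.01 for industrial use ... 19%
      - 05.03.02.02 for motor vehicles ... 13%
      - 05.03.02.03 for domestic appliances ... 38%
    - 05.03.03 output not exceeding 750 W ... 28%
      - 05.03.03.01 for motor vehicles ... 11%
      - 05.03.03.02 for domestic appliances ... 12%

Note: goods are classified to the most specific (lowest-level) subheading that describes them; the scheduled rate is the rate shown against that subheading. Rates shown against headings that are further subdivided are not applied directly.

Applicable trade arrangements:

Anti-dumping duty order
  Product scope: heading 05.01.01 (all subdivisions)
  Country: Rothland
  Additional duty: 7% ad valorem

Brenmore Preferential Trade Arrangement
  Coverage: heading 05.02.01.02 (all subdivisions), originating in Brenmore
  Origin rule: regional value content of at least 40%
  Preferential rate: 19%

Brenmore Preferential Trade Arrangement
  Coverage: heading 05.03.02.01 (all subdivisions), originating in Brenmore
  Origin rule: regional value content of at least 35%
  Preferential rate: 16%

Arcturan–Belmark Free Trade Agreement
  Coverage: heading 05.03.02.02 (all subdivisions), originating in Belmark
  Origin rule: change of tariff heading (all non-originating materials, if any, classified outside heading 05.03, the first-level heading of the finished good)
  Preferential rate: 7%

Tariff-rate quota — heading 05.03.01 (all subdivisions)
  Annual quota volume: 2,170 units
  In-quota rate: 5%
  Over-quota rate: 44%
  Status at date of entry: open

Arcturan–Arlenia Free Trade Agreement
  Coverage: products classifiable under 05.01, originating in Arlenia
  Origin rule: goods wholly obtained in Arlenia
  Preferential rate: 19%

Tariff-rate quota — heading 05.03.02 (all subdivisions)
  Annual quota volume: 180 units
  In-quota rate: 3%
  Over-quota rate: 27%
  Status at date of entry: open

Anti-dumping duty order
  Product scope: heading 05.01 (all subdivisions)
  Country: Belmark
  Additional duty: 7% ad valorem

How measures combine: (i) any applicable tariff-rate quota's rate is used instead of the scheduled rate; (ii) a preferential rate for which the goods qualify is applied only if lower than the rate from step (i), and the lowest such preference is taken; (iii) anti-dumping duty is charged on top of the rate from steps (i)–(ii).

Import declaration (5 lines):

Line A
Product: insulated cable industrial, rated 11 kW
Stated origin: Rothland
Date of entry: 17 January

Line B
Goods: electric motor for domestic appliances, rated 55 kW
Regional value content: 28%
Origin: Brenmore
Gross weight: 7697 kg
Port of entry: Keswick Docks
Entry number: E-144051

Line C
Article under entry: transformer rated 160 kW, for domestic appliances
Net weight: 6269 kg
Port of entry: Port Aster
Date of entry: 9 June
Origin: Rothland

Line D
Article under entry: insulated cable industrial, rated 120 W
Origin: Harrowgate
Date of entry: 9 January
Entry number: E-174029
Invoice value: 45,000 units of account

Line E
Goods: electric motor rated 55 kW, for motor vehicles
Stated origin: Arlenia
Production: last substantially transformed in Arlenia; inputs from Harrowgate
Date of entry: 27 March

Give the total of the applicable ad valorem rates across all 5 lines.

Line A: insulated cable → 05.02; rated 11 kW → 05.02.02; industrial → 05.02.02.01. Scheduled 29%. No special measure applies. → 29%.
Line B: electric motor → 05.01; rated 55 kW → 05.01.02; for domestic appliances → 05.01.02.01. Scheduled 15%. Brenmore agreement on 05.02.01.02: 05.01.02.01 not covered; Brenmore agreement on 05.03.02.01: 05.01.02.01 not covered. → 15%.
Line C: transformer → 05.03; rated 160 kW → 05.03.01; for domestic appliances → 05.03.01.02. Scheduled 8%. quota on 05.03.01 open → in-quota 5%. → 5%.
Line D: insulated cable → 05.02; rated 120 W → 05.02.01; industrial → 05.02.01.01. Scheduled 4%. No special measure applies. → 4%.
Line E: electric motor → 05.01; rated 55 kW → 05.01.02; for motor vehicles → 05.01.02.02. Scheduled 8%. Arlenia agreement on 05.01: not wholly obtained. → 8%.
Sum: 29% + 15% + 5% + 4% + 8% = 61%.

61%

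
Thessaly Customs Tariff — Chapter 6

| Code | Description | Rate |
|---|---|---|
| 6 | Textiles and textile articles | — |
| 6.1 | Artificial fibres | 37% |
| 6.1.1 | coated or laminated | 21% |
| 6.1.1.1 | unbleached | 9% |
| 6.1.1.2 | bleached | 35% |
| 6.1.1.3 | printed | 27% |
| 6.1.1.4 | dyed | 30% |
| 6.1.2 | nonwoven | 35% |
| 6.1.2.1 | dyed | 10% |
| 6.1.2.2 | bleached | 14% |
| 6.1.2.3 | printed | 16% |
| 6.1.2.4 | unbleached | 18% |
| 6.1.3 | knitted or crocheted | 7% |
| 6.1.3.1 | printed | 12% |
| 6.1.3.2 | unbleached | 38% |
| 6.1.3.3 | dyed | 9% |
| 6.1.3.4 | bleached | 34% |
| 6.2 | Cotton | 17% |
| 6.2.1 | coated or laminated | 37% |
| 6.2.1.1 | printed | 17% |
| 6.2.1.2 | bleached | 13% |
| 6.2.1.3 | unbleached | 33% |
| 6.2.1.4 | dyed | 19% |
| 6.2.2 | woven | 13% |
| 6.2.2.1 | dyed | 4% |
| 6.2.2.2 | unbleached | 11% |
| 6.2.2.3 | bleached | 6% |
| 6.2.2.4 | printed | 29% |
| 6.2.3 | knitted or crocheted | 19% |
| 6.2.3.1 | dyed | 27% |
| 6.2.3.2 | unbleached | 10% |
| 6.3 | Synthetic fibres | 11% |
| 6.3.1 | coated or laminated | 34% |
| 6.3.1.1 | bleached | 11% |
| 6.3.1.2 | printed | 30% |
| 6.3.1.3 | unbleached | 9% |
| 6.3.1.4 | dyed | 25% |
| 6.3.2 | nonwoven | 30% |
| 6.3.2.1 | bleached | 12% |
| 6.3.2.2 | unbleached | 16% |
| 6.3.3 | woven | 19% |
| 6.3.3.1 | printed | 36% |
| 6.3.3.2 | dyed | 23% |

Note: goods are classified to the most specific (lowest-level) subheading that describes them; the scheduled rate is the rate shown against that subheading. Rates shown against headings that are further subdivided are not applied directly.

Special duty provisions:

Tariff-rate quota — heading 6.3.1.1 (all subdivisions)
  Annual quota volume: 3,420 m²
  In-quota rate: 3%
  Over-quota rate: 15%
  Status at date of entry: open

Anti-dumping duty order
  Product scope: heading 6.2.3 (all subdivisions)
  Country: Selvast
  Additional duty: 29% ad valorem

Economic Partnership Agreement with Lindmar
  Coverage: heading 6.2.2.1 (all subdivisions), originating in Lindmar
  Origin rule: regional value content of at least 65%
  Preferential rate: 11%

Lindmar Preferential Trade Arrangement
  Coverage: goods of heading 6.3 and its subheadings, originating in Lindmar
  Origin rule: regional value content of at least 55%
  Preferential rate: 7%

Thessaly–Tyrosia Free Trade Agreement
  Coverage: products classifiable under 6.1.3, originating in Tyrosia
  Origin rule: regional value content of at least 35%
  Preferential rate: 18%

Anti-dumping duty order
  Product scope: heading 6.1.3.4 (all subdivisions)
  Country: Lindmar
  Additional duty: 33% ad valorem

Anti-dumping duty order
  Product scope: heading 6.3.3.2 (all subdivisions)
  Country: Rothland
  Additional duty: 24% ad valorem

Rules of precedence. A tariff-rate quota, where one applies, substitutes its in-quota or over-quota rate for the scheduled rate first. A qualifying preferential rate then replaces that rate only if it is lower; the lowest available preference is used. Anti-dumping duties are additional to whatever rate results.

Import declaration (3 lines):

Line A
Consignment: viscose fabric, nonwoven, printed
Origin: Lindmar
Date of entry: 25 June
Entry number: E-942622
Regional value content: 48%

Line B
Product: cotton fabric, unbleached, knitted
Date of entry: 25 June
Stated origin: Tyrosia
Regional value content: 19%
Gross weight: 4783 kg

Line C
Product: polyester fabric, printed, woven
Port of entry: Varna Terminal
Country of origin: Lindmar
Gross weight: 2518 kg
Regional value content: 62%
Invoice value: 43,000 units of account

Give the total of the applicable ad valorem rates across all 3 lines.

Line A: viscose → 6.1; nonwoven → 6.1.2; printed → 6.1.2.3. Scheduled 16%. Lindmar agreement on 6.2.2.1: 6.1.2.3 not covered; Lindmar agreement on 6.3: 6.1.2.3 not covered. → 16%.
Line B: cotton → 6.2; knitted → 6.2.3; unbleached → 6.2.3.2. Scheduled 10%. Tyrosia agreement on 6.1.3: 6.2.3.2 not covered. → 10%.
Line C: polyester → 6.3; woven → 6.3.3; printed → 6.3.3.1. Scheduled 36%. Lindmar agreement on 6.2.2.1: 6.3.3.1 not covered; Lindmar agreement on 6.3: RVC ≥ 55% → 7% available; preferential 7%. → 7%.
Sum: 16% + 10% + 7% = 33%.

33%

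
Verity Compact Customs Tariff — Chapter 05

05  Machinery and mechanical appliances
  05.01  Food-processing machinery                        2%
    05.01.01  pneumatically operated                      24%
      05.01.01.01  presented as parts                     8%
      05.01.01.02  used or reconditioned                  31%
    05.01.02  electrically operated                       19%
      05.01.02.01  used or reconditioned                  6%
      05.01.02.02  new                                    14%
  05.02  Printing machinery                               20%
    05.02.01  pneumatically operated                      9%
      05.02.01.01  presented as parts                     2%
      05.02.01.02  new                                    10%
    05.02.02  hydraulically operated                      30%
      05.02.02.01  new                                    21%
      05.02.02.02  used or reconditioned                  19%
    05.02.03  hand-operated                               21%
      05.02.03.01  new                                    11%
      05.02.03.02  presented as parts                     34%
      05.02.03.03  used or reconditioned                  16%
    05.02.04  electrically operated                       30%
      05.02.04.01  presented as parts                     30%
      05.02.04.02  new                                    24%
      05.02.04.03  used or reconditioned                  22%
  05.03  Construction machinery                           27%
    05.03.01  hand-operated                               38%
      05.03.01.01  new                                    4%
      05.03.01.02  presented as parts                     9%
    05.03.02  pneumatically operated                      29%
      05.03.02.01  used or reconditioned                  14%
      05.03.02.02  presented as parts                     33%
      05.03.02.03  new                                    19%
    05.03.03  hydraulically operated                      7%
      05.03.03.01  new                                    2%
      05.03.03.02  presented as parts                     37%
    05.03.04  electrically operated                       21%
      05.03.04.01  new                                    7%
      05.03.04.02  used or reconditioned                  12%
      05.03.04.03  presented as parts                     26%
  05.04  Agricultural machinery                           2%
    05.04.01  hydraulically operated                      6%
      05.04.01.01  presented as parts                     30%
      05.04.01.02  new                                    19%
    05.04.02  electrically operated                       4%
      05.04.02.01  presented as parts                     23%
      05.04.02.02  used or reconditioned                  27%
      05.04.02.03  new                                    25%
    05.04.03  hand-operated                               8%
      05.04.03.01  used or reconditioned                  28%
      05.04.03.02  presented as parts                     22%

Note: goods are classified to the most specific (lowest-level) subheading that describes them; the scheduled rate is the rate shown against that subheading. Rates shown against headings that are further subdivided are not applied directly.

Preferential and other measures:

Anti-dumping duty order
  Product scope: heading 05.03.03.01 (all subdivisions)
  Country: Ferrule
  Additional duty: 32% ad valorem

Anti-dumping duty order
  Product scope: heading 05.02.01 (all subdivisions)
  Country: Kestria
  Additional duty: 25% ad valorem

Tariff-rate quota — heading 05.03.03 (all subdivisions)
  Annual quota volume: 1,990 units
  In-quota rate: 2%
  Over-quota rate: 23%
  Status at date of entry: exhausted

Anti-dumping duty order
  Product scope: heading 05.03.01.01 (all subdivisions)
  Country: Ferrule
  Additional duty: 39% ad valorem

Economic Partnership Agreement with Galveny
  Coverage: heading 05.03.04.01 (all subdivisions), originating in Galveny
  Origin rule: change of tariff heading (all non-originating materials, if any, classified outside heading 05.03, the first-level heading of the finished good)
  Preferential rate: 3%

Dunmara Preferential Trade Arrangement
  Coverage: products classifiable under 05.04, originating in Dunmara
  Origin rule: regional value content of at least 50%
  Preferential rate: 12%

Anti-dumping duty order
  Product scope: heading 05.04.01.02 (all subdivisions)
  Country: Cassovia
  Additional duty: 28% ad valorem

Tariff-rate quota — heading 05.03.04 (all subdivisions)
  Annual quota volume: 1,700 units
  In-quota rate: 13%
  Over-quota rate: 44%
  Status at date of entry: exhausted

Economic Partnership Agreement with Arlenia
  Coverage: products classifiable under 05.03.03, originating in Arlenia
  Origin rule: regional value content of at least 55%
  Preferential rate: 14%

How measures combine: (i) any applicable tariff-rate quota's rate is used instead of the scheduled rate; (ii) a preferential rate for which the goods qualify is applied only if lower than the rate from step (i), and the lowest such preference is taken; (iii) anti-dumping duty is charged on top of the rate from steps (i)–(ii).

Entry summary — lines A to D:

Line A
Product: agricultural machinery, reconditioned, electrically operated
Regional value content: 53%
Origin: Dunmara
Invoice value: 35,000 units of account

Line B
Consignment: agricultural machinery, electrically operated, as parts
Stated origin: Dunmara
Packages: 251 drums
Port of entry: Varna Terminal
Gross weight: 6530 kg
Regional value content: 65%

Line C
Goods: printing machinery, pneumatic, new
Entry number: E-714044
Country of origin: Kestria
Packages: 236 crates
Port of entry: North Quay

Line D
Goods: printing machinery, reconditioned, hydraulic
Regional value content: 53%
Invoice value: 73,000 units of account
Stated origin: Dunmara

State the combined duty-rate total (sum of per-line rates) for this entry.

78%

Line A: agricultural → 05.04; electrically operated → 05.04.02; reconditioned → 05.04.02.02. Scheduled 27%. Dunmara agreement on 05.04: RVC ≥ 50% → 12% available; preferential 12%. → 12%.
Line B: agricultural → 05.04; electrically operated → 05.04.02; as parts → 05.04.02.01. Scheduled 23%. Dunmara agreement on 05.04: RVC ≥ 50% → 12% available; preferential 12%. → 12%.
Line C: printing → 05.02; pneumatic → 05.02.01; new → 05.02.01.02. Scheduled 10%. anti-dumping (Kestria, 05.02.01): +25%; total 10% + 25% = 35%. → 35%.
Line D: printing → 05.02; hydraulic → 05.02.02; reconditioned → 05.02.02.02. Scheduled 19%. Dunmara agreement on 05.04: 05.02.02.02 not covered. → 19%.
Sum: 12% + 12% + 35% + 19% = 78%.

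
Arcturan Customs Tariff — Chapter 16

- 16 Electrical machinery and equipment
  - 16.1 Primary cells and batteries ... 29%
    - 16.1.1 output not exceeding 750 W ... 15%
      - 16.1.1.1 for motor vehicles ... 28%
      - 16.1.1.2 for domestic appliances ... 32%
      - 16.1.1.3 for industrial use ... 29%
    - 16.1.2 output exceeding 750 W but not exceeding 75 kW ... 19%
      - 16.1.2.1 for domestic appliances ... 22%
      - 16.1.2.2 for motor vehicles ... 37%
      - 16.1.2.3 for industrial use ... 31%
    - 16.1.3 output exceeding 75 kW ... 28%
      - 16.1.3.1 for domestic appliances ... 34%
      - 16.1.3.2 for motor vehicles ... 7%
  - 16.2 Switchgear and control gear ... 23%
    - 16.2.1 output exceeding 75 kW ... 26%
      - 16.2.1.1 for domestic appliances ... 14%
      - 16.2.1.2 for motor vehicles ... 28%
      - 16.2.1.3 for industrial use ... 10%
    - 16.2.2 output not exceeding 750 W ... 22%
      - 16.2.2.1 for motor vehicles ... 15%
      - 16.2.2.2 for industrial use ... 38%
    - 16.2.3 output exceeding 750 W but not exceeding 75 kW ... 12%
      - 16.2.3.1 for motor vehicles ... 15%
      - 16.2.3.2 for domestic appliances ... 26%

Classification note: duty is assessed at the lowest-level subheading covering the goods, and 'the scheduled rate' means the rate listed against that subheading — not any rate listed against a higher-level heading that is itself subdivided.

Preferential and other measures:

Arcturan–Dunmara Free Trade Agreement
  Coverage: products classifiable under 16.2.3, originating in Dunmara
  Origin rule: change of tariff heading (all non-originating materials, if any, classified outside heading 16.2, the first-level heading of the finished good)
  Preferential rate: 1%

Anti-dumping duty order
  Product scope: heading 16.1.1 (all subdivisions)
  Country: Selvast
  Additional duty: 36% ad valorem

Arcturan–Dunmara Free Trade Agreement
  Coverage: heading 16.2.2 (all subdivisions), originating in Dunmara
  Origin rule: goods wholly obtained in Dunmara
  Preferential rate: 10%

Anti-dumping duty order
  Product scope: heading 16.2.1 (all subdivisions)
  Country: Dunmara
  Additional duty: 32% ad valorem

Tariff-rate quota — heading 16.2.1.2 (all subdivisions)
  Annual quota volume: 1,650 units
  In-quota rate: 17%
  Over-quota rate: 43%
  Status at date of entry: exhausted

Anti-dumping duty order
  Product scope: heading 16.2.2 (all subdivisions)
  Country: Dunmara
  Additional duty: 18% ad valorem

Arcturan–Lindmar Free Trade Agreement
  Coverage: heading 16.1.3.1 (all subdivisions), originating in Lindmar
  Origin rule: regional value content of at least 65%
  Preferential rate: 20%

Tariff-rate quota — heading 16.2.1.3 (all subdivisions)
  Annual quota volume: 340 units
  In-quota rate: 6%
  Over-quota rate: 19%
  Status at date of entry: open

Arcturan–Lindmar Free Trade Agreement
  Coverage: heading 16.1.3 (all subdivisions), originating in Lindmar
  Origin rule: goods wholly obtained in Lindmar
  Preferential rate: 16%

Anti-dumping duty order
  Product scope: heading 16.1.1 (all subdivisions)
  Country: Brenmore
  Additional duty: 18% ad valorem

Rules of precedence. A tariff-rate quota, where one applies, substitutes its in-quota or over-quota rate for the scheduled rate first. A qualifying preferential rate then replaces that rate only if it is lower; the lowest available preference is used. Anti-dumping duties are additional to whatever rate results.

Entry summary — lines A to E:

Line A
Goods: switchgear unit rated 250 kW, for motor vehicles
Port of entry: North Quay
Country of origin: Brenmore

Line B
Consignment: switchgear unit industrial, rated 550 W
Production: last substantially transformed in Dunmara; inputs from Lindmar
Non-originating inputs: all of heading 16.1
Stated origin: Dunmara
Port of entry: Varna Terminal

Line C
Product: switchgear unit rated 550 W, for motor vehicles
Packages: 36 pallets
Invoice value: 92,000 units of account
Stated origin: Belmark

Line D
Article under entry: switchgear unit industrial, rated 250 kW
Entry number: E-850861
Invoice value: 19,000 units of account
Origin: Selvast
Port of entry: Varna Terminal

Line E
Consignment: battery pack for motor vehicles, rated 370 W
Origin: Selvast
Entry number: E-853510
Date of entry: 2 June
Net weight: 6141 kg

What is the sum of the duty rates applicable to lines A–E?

Line A: switchgear unit → 16.2; rated 250 kW → 16.2.1; for motor vehicles → 16.2.1.2. Scheduled 28%. quota on 16.2.1.2 exhausted → over-quota 43%. → 43%.
Line B: switchgear unit → 16.2; rated 550 W → 16.2.2; industrial → 16.2.2.2. Scheduled 38%. Dunmara agreement on 16.2.3: 16.2.2.2 not covered; Dunmara agreement on 16.2.2: not wholly obtained; anti-dumping (Dunmara, 16.2.2): +18%; total 38% + 18% = 56%. → 56%.
Line C: switchgear unit → 16.2; rated 550 W → 16.2.2; for motor vehicles → 16.2.2.1. Scheduled 15%. No special measure applies. → 15%.
Line D: switchgear unit → 16.2; rated 250 kW → 16.2.1; industrial → 16.2.1.3. Scheduled 10%. quota on 16.2.1.3 open → in-quota 6%. → 6%.
Line E: battery pack → 16.1; rated 370 W → 16.1.1; for motor vehicles → 16.1.1.1. Scheduled 28%. anti-dumping (Selvast, 16.1.1): +36%; total 28% + 36% = 64%. → 64%.
Sum: 43% + 56% + 15% + 6% + 64% = 184%.

184%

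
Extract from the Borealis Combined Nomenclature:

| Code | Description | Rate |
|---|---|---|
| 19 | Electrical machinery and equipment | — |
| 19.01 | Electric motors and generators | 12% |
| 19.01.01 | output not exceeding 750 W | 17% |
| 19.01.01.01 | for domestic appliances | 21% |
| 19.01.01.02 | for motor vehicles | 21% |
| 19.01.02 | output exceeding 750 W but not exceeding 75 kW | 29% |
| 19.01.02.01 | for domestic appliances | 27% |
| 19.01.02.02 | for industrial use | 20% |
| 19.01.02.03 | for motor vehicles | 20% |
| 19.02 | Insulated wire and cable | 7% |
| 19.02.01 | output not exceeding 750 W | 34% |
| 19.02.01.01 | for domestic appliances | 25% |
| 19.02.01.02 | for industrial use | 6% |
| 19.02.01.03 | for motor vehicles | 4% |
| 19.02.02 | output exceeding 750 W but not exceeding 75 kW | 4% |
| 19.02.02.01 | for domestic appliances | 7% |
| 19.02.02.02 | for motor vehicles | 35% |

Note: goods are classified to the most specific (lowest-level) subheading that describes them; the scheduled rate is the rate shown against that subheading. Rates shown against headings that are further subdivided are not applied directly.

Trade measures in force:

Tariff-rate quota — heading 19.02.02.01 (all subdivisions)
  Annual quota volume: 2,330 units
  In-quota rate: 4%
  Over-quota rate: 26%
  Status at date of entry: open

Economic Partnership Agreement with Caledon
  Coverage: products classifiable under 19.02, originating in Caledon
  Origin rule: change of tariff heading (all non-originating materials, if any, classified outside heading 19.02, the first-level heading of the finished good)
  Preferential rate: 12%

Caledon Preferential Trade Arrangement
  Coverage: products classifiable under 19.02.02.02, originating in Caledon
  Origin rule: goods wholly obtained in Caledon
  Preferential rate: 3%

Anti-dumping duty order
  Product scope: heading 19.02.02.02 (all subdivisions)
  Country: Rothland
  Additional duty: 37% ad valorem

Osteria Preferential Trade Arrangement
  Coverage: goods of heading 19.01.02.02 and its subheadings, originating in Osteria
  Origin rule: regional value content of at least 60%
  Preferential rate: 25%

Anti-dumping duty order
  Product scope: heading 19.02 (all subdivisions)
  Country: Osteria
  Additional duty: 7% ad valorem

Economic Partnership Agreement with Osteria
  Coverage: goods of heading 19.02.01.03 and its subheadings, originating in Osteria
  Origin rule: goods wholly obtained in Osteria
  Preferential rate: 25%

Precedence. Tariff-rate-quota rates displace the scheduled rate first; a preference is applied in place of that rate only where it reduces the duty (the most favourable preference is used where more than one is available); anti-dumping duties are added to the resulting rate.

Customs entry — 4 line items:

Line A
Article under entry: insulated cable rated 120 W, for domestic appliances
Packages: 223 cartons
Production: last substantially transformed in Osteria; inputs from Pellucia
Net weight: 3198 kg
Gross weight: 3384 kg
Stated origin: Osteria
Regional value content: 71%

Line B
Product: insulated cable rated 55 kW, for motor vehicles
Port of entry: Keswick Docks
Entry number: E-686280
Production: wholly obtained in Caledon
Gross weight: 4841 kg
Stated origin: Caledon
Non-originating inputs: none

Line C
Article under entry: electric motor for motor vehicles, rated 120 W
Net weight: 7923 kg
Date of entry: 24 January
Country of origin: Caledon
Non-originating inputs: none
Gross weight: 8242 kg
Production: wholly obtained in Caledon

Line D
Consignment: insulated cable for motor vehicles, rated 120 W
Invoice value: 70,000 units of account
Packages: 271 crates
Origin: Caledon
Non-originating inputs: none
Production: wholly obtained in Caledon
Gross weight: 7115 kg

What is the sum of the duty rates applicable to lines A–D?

60%

Line A: insulated cable → 19.02; rated 120 W → 19.02.01; for domestic appliances → 19.02.01.01. Scheduled 25%. Osteria agreement on 19.01.02.02: 19.02.01.01 not covered; Osteria agreement on 19.02.01.03: 19.02.01.01 not covered; anti-dumping (Osteria, 19.02): +7%; total 25% + 7% = 32%. → 32%.
Line B: insulated cable → 19.02; rated 55 kW → 19.02.02; for motor vehicles → 19.02.02.02. Scheduled 35%. Caledon agreement on 19.02: CTH met → 12% available; Caledon agreement on 19.02.02.02: wholly obtained → 3% available; preferential 3%. → 3%.
Line C: electric motor → 19.01; rated 120 W → 19.01.01; for motor vehicles → 19.01.01.02. Scheduled 21%. Caledon agreement on 19.02: 19.01.01.02 not covered; Caledon agreement on 19.02.02.02: 19.01.01.02 not covered. → 21%.
Line D: insulated cable → 19.02; rated 120 W → 19.02.01; for motor vehicles → 19.02.01.03. Scheduled 4%. Caledon agreement on 19.02: CTH met → 12% available; Caledon agreement on 19.02.02.02: 19.02.01.03 not covered; preference 12% not lower than 4% → no reduction. → 4%.
Sum: 32% + 3% + 21% + 4% = 60%.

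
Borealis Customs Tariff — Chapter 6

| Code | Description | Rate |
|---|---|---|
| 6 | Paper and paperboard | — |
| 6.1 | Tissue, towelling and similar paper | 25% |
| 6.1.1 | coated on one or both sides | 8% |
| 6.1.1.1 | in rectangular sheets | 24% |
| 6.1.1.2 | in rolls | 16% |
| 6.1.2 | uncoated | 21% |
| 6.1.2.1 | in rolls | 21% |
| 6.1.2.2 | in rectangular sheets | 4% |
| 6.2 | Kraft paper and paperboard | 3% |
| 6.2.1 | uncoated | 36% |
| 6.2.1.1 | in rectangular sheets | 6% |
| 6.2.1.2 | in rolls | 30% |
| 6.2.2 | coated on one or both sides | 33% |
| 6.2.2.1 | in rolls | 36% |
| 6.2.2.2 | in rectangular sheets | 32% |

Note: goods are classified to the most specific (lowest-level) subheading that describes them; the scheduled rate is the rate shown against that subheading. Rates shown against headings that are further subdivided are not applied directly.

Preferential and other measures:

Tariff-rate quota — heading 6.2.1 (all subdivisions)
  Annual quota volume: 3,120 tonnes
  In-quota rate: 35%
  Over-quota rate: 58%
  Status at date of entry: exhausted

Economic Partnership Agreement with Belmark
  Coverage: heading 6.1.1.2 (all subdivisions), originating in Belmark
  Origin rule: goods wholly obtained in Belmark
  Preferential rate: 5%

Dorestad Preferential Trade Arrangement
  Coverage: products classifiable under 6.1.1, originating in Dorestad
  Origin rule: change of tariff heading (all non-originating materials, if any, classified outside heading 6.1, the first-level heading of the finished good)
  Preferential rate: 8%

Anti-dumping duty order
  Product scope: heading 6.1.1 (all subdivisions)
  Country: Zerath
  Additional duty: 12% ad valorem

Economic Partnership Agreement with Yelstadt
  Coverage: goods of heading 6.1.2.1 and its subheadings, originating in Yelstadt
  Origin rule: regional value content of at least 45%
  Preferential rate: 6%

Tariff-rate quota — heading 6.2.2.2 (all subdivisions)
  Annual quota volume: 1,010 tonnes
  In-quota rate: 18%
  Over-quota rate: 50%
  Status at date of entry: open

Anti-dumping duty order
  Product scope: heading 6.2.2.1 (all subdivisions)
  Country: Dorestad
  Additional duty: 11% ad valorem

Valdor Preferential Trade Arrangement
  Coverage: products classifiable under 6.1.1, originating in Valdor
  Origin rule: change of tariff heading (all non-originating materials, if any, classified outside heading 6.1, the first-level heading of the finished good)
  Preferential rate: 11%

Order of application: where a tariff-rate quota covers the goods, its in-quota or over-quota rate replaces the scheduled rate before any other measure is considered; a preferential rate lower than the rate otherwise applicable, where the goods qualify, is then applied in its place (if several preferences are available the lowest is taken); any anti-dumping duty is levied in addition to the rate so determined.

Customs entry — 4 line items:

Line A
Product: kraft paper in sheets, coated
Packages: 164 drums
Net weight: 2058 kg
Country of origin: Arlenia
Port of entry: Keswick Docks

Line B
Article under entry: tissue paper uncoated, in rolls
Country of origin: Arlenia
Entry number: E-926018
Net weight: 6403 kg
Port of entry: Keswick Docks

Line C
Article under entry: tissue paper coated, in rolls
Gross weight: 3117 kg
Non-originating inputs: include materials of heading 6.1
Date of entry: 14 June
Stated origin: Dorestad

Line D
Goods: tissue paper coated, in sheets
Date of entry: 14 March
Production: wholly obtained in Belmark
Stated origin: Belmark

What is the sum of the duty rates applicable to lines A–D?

Line A: kraft paper → 6.2; coated → 6.2.2; in sheets → 6.2.2.2. Scheduled 32%. quota on 6.2.2.2 open → in-quota 18%. → 18%.
Line B: tissue paper → 6.1; uncoated → 6.1.2; in rolls → 6.1.2.1. Scheduled 21%. No special measure applies. → 21%.
Line C: tissue paper → 6.1; coated → 6.1.1; in rolls → 6.1.1.2. Scheduled 16%. Dorestad agreement on 6.1.1: CTH not met. → 16%.
Line D: tissue paper → 6.1; coated → 6.1.1; in sheets → 6.1.1.1. Scheduled 24%. Belmark agreement on 6.1.1.2: 6.1.1.1 not covered. → 24%.
Sum: 18% + 21% + 16% + 24% = 79%.

79%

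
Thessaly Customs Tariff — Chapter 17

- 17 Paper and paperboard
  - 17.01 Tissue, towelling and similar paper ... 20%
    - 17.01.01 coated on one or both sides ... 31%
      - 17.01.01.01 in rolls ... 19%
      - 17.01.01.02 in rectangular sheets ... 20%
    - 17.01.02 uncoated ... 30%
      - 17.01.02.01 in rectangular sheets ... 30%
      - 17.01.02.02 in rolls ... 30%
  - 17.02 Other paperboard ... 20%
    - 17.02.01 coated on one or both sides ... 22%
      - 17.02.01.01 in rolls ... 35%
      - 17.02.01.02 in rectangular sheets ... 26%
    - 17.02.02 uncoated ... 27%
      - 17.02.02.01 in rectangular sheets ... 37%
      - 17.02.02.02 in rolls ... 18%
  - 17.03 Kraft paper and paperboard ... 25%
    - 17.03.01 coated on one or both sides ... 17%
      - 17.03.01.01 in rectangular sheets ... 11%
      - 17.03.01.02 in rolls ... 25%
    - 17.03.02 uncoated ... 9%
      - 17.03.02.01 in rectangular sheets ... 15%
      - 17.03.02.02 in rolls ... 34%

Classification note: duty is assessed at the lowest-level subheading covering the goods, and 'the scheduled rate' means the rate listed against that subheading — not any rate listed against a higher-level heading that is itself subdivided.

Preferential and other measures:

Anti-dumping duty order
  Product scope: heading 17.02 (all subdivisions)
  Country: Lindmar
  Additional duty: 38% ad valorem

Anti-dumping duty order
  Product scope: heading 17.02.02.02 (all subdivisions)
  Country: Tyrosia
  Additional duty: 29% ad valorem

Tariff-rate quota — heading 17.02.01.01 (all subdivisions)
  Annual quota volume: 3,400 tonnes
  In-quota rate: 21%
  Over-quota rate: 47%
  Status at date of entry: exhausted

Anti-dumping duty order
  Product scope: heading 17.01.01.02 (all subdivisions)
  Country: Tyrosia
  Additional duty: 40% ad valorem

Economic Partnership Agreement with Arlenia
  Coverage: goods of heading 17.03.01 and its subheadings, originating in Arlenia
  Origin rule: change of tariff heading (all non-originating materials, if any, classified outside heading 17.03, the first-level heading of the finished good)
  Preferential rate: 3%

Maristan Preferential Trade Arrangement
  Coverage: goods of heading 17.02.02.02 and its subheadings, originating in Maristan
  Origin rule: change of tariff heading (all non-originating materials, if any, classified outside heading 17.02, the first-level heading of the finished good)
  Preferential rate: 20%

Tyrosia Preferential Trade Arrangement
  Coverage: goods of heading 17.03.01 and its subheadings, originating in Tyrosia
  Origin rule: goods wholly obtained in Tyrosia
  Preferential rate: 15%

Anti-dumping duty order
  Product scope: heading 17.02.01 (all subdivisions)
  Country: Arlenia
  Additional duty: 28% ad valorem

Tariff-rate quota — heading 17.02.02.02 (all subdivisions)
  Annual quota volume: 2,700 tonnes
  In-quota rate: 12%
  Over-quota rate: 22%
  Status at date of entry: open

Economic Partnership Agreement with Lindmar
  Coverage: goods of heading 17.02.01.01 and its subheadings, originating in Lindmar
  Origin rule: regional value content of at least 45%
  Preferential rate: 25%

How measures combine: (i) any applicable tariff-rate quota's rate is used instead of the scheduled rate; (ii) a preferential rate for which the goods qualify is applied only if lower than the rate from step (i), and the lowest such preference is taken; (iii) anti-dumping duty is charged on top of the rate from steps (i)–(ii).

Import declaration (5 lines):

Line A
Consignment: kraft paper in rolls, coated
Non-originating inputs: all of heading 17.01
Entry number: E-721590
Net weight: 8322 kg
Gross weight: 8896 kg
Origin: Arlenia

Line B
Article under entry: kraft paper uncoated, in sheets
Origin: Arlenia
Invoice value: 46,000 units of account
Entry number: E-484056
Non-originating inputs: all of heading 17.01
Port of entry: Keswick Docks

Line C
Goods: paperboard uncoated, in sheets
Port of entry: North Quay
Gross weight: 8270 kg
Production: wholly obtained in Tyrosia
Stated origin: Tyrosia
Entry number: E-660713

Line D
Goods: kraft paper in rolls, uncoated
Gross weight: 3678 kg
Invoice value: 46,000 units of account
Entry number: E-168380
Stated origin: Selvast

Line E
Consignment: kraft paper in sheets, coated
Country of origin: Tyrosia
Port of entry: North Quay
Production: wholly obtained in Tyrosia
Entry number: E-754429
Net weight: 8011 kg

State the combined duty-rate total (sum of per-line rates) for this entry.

100%

Line A: kraft paper → 17.03; coated → 17.03.01; in rolls → 17.03.01.02. Scheduled 25%. Arlenia agreement on 17.03.01: CTH met → 3% available; preferential 3%. → 3%.
Line B: kraft paper → 17.03; uncoated → 17.03.02; in sheets → 17.03.02.01. Scheduled 15%. Arlenia agreement on 17.03.01: 17.03.02.01 not covered. → 15%.
Line C: paperboard → 17.02; uncoated → 17.02.02; in sheets → 17.02.02.01. Scheduled 37%. Tyrosia agreement on 17.03.01: 17.02.02.01 not covered. → 37%.
Line D: kraft paper → 17.03; uncoated → 17.03.02; in rolls → 17.03.02.02. Scheduled 34%. No special measure applies. → 34%.
Line E: kraft paper → 17.03; coated → 17.03.01; in sheets → 17.03.01.01. Scheduled 11%. Tyrosia agreement on 17.03.01: wholly obtained → 15% available; preference 15% not lower than 11% → no reduction. → 11%.
Sum: 3% + 15% + 37% + 34% + 11% = 100%.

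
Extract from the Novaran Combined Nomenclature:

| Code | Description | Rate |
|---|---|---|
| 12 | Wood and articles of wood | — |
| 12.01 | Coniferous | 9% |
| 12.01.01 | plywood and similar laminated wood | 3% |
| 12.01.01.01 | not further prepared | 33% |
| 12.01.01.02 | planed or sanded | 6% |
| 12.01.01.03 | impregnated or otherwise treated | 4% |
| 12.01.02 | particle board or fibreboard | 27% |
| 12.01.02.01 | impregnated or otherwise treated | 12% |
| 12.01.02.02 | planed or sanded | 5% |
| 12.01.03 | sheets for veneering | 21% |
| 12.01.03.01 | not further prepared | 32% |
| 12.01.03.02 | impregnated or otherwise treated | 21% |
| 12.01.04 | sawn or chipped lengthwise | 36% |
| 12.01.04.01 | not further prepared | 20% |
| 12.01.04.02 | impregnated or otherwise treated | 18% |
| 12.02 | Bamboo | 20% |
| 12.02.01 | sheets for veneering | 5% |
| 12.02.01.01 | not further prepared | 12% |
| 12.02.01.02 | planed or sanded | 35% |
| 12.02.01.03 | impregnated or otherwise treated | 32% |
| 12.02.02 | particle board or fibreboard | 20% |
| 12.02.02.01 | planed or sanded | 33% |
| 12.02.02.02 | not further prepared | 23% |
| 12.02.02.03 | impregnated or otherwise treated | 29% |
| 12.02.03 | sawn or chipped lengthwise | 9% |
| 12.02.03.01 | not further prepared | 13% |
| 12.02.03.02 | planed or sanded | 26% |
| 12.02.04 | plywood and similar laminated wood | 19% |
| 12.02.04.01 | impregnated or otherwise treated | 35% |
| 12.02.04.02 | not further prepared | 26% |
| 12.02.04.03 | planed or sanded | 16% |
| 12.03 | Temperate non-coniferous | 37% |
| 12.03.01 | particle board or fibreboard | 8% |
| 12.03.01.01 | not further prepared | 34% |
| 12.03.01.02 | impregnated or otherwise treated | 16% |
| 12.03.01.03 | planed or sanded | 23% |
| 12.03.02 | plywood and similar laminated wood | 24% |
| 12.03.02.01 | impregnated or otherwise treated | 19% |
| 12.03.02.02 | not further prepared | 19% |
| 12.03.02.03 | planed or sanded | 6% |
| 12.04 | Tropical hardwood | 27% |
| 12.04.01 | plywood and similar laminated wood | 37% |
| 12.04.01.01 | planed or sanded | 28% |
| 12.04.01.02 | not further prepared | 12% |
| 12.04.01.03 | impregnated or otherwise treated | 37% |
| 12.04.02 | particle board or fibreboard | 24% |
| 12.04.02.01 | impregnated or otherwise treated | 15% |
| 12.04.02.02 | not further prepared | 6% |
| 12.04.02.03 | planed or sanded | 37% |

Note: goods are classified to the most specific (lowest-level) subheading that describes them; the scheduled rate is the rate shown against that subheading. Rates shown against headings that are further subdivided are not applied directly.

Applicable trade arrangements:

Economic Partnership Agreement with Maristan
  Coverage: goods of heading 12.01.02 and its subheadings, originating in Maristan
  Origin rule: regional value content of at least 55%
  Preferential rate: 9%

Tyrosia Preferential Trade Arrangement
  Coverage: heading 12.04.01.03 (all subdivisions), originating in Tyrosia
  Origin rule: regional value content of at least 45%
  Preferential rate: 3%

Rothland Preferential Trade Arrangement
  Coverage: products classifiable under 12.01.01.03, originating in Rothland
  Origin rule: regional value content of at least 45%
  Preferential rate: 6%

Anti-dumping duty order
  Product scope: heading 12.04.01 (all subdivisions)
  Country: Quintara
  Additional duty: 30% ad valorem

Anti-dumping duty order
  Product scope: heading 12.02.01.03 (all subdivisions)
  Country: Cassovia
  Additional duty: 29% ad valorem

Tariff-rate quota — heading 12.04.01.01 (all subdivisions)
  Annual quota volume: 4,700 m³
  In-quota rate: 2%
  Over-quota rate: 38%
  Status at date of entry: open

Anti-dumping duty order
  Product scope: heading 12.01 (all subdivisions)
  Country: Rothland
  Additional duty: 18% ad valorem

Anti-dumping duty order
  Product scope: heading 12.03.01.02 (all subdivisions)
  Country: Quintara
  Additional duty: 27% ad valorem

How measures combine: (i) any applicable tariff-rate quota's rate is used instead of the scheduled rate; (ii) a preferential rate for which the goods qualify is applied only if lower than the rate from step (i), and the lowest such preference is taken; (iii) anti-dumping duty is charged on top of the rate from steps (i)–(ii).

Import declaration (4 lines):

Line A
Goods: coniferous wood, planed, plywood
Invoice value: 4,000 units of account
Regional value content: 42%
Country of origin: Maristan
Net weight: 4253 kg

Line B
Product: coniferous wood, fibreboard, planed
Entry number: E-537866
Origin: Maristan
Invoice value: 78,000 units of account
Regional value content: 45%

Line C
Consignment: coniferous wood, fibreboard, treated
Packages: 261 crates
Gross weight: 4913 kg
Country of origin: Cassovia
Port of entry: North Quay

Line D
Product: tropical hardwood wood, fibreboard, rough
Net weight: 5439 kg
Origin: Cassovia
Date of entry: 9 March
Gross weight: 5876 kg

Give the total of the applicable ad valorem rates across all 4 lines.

Line A: coniferous → 12.01; plywood → 12.01.01; planed → 12.01.01.02. Scheduled 6%. Maristan agreement on 12.01.02: 12.01.01.02 not covered. → 6%.
Line B: coniferous → 12.01; fibreboard → 12.01.02; planed → 12.01.02.02. Scheduled 5%. Maristan agreement on 12.01.02: RVC < 55%. → 5%.
Line C: coniferous → 12.01; fibreboard → 12.01.02; treated → 12.01.02.01. Scheduled 12%. No special measure applies. → 12%.
Line D: tropical hardwood → 12.04; fibreboard → 12.04.02; rough → 12.04.02.02. Scheduled 6%. No special measure applies. → 6%.
Sum: 6% + 5% + 12% + 6% = 29%.

29%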